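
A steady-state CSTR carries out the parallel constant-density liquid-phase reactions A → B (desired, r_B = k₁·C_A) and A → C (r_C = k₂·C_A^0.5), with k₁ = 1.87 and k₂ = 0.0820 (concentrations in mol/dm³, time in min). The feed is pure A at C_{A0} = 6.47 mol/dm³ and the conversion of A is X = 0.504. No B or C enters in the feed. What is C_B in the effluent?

3.18 mol/dm³

Exit C_A = C_{A0}(1−X) = 6.47×0.496 = 3.209 mol/dm³.
Rates in a CSTR are evaluated at the outlet concentration: r_B = 1.87×3.209 = 6.001, r_C = 0.0820×3.209^0.5 = 0.1469.
Fraction of consumed A going to B: r_B/(r_B+r_C) = 0.9761.
C_B = 0.9761·C_{A0}·X = 0.9761×6.47×0.504 = 3.18 mol/dm³.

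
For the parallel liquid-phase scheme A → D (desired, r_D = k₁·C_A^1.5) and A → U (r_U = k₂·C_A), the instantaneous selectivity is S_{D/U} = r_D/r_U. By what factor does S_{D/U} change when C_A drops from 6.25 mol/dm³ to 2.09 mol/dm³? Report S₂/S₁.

0.578

S_{D/U} = (k₁/k₂)·C_A^0.5, so S₂/S₁ = (C_{A,2}/C_{A,1})^0.5.
= (2.09/6.25)^0.5 = (0.3344)^0.5 = 0.578.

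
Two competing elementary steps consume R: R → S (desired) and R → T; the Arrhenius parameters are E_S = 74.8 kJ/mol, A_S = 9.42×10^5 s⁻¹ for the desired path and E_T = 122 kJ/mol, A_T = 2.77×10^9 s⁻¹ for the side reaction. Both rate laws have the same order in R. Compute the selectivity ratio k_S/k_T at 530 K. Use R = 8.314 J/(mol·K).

Since both paths have the same order in R, the concentration cancels and S_{S/T} = k_S/k_T = (A_S/A_T)·exp[(E_T−E_S)/(RT)].
(E_T−E_S)/(RT) = (122−74.8)×10³/(8.314×530) = 47200/4406 = 10.71.
k_S/k_T = (9.42×10^5/2.77×10^9)·exp(10.71) = 3.401×10^-4 × 44875 = 15.3.
Since E_S < E_T, lowering the temperature improves selectivity toward S.

15.3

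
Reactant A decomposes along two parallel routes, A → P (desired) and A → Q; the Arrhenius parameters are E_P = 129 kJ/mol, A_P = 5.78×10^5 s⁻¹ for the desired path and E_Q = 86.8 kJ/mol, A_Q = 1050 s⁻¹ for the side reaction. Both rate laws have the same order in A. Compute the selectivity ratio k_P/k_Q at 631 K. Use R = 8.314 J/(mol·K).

k_P/k_Q = (A_P/A_Q)·exp[−(E_P−E_Q)/(RT)] = (A_P/A_Q)·exp[(E_Q−E_P)/(RT)].
(E_Q−E_P)/(RT) = (86.8−129)×10³/(8.314×631) = -42200/5246 = -8.044.
k_P/k_Q = (5.78×10^5/1050)·exp(-8.044) = 550.5 × 3.210×10^-4 = 0.177.
Since E_P > E_Q, raising the temperature improves selectivity toward P.

0.177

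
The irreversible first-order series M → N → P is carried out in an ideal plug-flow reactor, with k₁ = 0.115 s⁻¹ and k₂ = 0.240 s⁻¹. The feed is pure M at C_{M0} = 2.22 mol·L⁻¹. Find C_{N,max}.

0.541 mol·L⁻¹

Evaluating C_N at τ_opt = ln(k₂/k₁)/(k₂−k₁) gives C_{N,max}/C_{M0} = (k₁/k₂)^[k₂/(k₂−k₁)].
= (0.115/0.240)^(0.240/(0.240−0.115)) = (0.4792)^(1.920) = 0.2435.
C_{N,max} = 0.2435×2.22 = 0.541 mol·L⁻¹.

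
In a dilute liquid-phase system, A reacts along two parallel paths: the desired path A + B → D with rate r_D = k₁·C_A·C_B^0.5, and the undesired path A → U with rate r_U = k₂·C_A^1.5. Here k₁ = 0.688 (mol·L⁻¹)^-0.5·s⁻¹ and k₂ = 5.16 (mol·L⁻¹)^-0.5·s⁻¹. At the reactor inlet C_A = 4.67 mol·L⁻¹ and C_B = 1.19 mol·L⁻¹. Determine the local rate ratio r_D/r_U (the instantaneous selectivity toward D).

0.0673

S_{D/U} = r_D/r_U = (k₁·C_A·C_B^0.5)/(k₂·C_A^1.5) = (k₁/k₂)·C_A^-0.5·C_B^0.5.
= (0.688×4.670×1.190^0.5) / (5.16×4.670^1.5) = 3.505/52.07 = 0.0673.
The undesired path is higher order in A, so low C_A (CSTR or dilute feed) favours D.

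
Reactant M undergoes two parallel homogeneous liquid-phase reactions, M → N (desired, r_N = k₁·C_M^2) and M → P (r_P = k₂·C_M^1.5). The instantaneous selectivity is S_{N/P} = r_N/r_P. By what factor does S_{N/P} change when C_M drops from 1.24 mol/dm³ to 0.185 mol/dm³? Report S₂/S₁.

0.386

S_{N/P} = (k₁/k₂)·C_M^0.5, so S₂/S₁ = (C_{M,2}/C_{M,1})^0.5.
= (0.185/1.24)^0.5 = (0.1492)^0.5 = 0.386.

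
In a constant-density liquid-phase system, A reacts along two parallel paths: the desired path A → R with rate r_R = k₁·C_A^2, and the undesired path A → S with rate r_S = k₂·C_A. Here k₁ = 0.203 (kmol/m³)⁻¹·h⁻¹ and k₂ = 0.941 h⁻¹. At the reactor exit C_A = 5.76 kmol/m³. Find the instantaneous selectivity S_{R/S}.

1.24

S_{R/S} = r_R/r_S = (k₁·C_A^2)/(k₂·C_A) = (k₁/k₂)·C_A.
= (0.203×5.760^2) / (0.941×5.760) = 6.735/5.420 = 1.24.
Since the desired path is higher order in A, keeping C_A high (PFR or concentrated feed) favours R.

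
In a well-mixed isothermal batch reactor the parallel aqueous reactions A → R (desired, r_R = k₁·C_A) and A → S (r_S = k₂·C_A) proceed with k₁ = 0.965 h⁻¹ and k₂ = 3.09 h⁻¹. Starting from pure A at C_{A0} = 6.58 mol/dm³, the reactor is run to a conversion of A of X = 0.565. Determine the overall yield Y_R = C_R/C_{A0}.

C_A = C_{A0}(1−X) = 2.862 mol/dm³.
Both paths are first order in A, so the instantaneous fraction to R is constant: dC_R/d(−C_A) = k₁/(k₁+k₂) = 0.2380.
C_R = 0.2380·(C_{A0}−C_A) = 0.2380×3.718 = 0.885 mol/dm³.
Y_R = C_R/C_{A0} = 0.8847/6.58 = 0.134.

0.134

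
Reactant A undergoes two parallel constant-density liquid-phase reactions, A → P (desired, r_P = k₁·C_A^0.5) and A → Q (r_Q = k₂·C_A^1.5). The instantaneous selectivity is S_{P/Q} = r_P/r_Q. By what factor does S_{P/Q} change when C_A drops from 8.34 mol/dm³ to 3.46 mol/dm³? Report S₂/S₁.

S_{P/Q} = (k₁/k₂)·C_A⁻¹, so S₂/S₁ = (C_{A,2}/C_{A,1})⁻¹.
= 8.34/3.46 = 2.41.
Selectivity toward P rises as C_A falls — low-concentration operation is favoured.

2.41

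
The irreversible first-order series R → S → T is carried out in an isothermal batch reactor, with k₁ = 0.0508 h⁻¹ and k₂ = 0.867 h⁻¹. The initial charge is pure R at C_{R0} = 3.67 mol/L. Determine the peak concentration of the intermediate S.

0.180 mol/L

Evaluating C_S at t_opt = ln(k₂/k₁)/(k₂−k₁) gives C_{S,max}/C_{R0} = (k₁/k₂)^[k₂/(k₂−k₁)].
= (0.0508/0.867)^(0.867/(0.867−0.0508)) = (0.05859)^(1.062) = 0.04911.
C_{S,max} = 0.04911×3.67 = 0.180 mol/L.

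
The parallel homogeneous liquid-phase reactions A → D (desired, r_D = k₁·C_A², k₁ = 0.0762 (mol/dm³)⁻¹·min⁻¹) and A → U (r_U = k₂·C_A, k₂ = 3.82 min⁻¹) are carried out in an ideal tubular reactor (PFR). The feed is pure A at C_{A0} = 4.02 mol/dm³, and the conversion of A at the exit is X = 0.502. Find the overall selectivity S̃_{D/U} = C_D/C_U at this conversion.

C_A = C_{A0}(1−X) = 2.002 mol/dm³.
Along a PFR/batch, dC_U/dC_A = −r_U/(r_D+r_U) = −k₂/(k₂+k₁·C_A).
Integrating from C_{A0} to C_A: C_U = (3.82/0.0762)·ln[(3.82+0.0762·4.02)/(3.82+0.0762·2.00)] = 50.13·ln(4.126/3.973) = 1.904 mol/dm³.
Then C_D = (C_{A0}−C_A) − C_U = 2.018 − 1.904 = 0.1141 mol/dm³.
S̃_{D/U} = C_D/C_U = 0.1141/1.904 = 0.0599.

0.0599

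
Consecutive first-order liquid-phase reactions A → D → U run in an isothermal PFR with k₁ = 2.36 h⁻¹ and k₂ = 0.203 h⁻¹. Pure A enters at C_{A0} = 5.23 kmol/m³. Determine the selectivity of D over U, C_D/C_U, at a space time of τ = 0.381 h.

22.2

For first-order series with pure A initially, C_D(τ) = k₁C_{A0}/(k₂−k₁)·(e^(−k₁τ) − e^(−k₂τ)).
e^(−k₁τ) = e^(−2.36×0.381) = e^(−0.8992) = 0.4069; e^(−k₂τ) = e^(−0.07734) = 0.9256.
C_D = 2.36×5.23/(0.203−2.36) × (0.4069−0.9256) = (-5.722)×(-0.5187) = 2.968 kmol/m³.
C_A = C_{A0}e^(−k₁τ) = 2.128 kmol/m³, so C_U = C_{A0}−C_A−C_D = 0.1340 kmol/m³; C_D/C_U = 22.2.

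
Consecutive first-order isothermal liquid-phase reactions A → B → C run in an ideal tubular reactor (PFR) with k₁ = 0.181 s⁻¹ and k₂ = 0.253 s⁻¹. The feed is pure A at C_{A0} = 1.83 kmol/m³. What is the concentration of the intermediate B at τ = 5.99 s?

The intermediate concentration in a first-order A→B→C sequence is C_B = k₁C_{A0}(e^(−k₁τ) − e^(−k₂τ))/(k₂−k₁).
e^(−k₁τ) = e^(−0.181×5.99) = e^(−1.084) = 0.3382; e^(−k₂τ) = e^(−1.515) = 0.2197.
C_B = 0.181×1.83/(0.253−0.181) × (0.3382−0.2197) = 4.600×0.1185 = 0.5450 kmol/m³.

0.545 kmol/m³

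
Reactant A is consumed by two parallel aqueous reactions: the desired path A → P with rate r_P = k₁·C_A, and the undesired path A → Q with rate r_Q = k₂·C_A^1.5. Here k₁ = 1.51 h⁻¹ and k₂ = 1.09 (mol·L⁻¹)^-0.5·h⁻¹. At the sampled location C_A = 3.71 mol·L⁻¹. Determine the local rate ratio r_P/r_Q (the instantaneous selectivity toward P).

S_{P/Q} = r_P/r_Q = (k₁·C_A)/(k₂·C_A^1.5) = (k₁/k₂)·C_A^-0.5.
= (1.51×3.710) / (1.09×3.710^1.5) = 5.602/7.789 = 0.719.

0.719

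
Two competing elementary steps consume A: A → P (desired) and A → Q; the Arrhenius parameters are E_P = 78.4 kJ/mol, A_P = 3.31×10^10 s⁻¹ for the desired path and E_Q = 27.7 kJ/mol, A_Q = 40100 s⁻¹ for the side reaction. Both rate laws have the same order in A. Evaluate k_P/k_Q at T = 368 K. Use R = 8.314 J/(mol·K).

0.0525

k_P/k_Q = (A_P/A_Q)·exp[−(E_P−E_Q)/(RT)] = (A_P/A_Q)·exp[(E_Q−E_P)/(RT)].
(E_Q−E_P)/(RT) = (27.7−78.4)×10³/(8.314×368) = -50700/3060 = -16.57.
k_P/k_Q = (3.31×10^10/40100)·exp(-16.57) = 8.254×10^5 × 6.357×10^-8 = 0.0525.
Since E_P > E_Q, raising the temperature improves selectivity toward P.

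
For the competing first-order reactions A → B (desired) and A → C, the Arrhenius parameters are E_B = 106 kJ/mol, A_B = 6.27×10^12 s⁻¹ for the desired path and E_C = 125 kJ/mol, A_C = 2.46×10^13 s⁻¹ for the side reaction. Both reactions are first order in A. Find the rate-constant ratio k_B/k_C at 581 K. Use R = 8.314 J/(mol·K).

k_B/k_C = (A_B/A_C)·exp[−(E_B−E_C)/(RT)] = (A_B/A_C)·exp[(E_C−E_B)/(RT)].
(E_C−E_B)/(RT) = (125−106)×10³/(8.314×581) = 19000/4830 = 3.933.
k_B/k_C = (6.27×10^12/2.46×10^13)·exp(3.933) = 0.2549 × 51.08 = 13.0.
Since E_B < E_C, lowering the temperature improves selectivity toward B.

13.0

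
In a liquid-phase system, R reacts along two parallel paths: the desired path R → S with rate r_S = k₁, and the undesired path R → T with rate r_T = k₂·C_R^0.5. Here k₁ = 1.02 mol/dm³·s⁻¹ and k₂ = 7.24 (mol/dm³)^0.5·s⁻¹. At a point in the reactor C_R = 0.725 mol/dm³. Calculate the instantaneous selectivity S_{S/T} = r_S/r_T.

0.165

S_{S/T} = r_S/r_T = (k₁)/(k₂·C_R^0.5) = (k₁/k₂)·C_R^-0.5.
= (1.02) / (7.24×0.7250^0.5) = 1.020/6.165 = 0.165.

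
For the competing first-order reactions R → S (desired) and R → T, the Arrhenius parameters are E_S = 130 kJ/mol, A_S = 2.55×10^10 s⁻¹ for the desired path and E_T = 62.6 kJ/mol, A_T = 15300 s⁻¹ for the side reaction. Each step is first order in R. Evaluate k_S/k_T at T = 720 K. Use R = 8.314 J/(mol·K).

k_S/k_T = (A_S/A_T)·exp[−(E_S−E_T)/(RT)] = (A_S/A_T)·exp[(E_T−E_S)/(RT)].
(E_T−E_S)/(RT) = (62.6−130)×10³/(8.314×720) = -67400/5986 = -11.26.
k_S/k_T = (2.55×10^10/15300)·exp(-11.26) = 1.667×10^6 × 1.288×10^-5 = 21.5.
Since E_S > E_T, raising the temperature improves selectivity toward S.

21.5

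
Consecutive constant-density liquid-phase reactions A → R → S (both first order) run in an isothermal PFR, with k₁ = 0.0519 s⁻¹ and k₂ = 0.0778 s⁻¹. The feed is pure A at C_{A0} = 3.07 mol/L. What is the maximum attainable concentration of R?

Evaluating C_R at τ_opt = ln(k₂/k₁)/(k₂−k₁) gives C_{R,max}/C_{A0} = (k₁/k₂)^[k₂/(k₂−k₁)].
= (0.0519/0.0778)^(0.0778/(0.0778−0.0519)) = (0.6671)^(3.004) = 0.2964.
C_{R,max} = 0.2964×3.07 = 0.910 mol/L.

0.910 mol/L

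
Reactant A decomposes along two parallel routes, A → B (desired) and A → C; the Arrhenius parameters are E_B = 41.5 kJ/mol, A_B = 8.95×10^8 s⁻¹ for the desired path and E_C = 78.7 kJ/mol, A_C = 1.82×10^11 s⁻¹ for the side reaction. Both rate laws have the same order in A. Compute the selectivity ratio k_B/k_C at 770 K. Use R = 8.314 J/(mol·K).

k_B/k_C = (A_B/A_C)·exp[−(E_B−E_C)/(RT)] = (A_B/A_C)·exp[(E_C−E_B)/(RT)].
(E_C−E_B)/(RT) = (78.7−41.5)×10³/(8.314×770) = 37200/6402 = 5.811.
k_B/k_C = (8.95×10^8/1.82×10^11)·exp(5.811) = 0.004918 × 333.9 = 1.64.
Since E_B < E_C, lowering the temperature improves selectivity toward B.

1.64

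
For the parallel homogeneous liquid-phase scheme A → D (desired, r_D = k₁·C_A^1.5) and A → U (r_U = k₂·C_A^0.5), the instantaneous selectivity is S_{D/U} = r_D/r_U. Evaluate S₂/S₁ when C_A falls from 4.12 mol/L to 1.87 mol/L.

0.454

S_{D/U} = (k₁/k₂)·C_A, so S₂/S₁ = (C_{A,2}/C_{A,1}).
= 1.87/4.12 = 0.454.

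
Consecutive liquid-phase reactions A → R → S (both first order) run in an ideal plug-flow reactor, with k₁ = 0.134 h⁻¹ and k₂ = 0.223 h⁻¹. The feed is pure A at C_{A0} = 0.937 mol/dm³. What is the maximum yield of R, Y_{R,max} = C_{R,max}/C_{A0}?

Evaluating C_R at τ_opt = ln(k₂/k₁)/(k₂−k₁) gives C_{R,max}/C_{A0} = (k₁/k₂)^[k₂/(k₂−k₁)].
= (0.134/0.223)^(0.223/(0.223−0.134)) = (0.6009)^(2.506) = 0.2791.

0.279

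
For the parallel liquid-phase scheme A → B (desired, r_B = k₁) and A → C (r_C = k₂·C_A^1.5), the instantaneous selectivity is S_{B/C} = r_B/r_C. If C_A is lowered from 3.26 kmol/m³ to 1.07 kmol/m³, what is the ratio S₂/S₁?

5.32

S_{B/C} = (k₁/k₂)·C_A^-1.5, so S₂/S₁ = (C_{A,2}/C_{A,1})^-1.5.
= (1.07/3.26)^(-1.5) = (0.3282)^(-1.5) = 5.32.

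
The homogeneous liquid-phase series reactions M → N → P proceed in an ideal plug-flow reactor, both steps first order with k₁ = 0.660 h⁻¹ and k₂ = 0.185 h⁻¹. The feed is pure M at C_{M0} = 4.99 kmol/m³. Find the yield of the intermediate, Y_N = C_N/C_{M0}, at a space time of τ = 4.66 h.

Solving the coupled first-order balances gives C_N(τ) = [k₁/(k₂−k₁)]·C_{M0}·(e^(−k₁τ) − e^(−k₂τ)).
e^(−k₁τ) = e^(−0.660×4.66) = e^(−3.076) = 0.04616; e^(−k₂τ) = e^(−0.8621) = 0.4223.
C_N = 0.660×4.99/(0.185−0.660) × (0.04616−0.4223) = (-6.933)×(-0.3761) = 2.608 kmol/m³.
Y_N = C_N/C_{M0} = 2.608/4.99 = 0.523.

0.523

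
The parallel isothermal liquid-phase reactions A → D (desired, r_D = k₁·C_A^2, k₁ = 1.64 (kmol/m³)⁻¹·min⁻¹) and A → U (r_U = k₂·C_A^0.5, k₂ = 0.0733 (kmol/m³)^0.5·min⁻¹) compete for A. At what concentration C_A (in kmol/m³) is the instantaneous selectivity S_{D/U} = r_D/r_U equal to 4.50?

0.343 kmol/m³

S_{D/U} = (k₁/k₂)·C_A^1.5 ⇒ C_A = (S·k₂/k₁)^(1/1.5).
= (4.50×0.0733/1.64)^(0.6667) = (0.2011)^(0.6667) = 0.343 kmol/m³.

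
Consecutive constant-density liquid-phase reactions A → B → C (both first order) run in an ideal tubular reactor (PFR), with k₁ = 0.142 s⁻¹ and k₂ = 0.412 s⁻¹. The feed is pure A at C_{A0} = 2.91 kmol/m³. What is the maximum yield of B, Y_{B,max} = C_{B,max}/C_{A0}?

0.197

Evaluating C_B at τ_opt = ln(k₂/k₁)/(k₂−k₁) gives C_{B,max}/C_{A0} = (k₁/k₂)^[k₂/(k₂−k₁)].
= (0.142/0.412)^(0.412/(0.412−0.142)) = (0.3447)^(1.526) = 0.1968.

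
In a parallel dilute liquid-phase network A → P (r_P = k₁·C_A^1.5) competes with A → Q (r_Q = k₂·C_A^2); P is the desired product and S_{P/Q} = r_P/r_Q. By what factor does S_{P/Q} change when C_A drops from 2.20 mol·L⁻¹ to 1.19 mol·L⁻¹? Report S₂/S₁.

1.36

S_{P/Q} = (k₁/k₂)·C_A^-0.5, so S₂/S₁ = (C_{A,2}/C_{A,1})^-0.5.
= (1.19/2.20)^(-0.5) = (0.5409)^(-0.5) = 1.36.
Selectivity toward P rises as C_A falls — low-concentration operation is favoured.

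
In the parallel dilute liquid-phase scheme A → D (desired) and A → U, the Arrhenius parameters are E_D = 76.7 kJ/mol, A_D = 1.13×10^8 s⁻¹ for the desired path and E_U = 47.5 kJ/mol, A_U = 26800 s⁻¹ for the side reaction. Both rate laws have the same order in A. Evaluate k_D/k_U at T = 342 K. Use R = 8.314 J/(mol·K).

k_D/k_U = (A_D/A_U)·exp[−(E_D−E_U)/(RT)] = (A_D/A_U)·exp[(E_U−E_D)/(RT)].
(E_U−E_D)/(RT) = (47.5−76.7)×10³/(8.314×342) = -29200/2843 = -10.27.
k_D/k_U = (1.13×10^8/26800)·exp(-10.27) = 4216 × 3.468×10^-5 = 0.146.
Since E_D > E_U, raising the temperature improves selectivity toward D.

0.146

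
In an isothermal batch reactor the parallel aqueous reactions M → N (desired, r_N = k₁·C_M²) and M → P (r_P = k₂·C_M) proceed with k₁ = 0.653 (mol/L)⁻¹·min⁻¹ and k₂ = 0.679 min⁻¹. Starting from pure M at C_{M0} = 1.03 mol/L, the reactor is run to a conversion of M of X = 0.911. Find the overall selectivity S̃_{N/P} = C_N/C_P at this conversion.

C_M = C_{M0}(1−X) = 0.09167 mol/L.
Along a PFR/batch, dC_P/dC_M = −r_P/(r_N+r_P) = −k₂/(k₂+k₁·C_M).
Integrating from C_{M0} to C_M: C_P = (0.679/0.653)·ln[(0.679+0.653·1.03)/(0.679+0.653·0.0917)] = 1.040·ln(1.352/0.7389) = 0.6280 mol/L.
Then C_N = (C_{M0}−C_M) − C_P = 0.9383 − 0.6280 = 0.3104 mol/L.
S̃_{N/P} = C_N/C_P = 0.3104/0.6280 = 0.494.

0.494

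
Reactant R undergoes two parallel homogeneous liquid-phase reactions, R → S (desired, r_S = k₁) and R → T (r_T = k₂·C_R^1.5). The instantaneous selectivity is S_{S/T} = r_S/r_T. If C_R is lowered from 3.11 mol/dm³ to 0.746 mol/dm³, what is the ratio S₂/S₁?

S_{S/T} = (k₁/k₂)·C_R^-1.5, so S₂/S₁ = (C_{R,2}/C_{R,1})^-1.5.
= (0.746/3.11)^(-1.5) = (0.2399)^(-1.5) = 8.51.

8.51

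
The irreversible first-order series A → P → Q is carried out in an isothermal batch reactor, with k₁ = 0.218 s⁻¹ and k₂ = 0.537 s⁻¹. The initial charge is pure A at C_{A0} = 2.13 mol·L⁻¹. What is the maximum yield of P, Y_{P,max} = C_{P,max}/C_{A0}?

Evaluating C_P at t_opt = ln(k₂/k₁)/(k₂−k₁) gives C_{P,max}/C_{A0} = (k₁/k₂)^[k₂/(k₂−k₁)].
= (0.218/0.537)^(0.537/(0.537−0.218)) = (0.4060)^(1.683) = 0.2192.

0.219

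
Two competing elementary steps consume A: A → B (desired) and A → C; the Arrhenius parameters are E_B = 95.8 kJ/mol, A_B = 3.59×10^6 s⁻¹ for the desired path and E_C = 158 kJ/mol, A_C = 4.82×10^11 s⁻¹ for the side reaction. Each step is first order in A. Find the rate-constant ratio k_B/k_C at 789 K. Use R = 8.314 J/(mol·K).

0.0977

Since both paths have the same order in A, the concentration cancels and S_{B/C} = k_B/k_C = (A_B/A_C)·exp[(E_C−E_B)/(RT)].
(E_C−E_B)/(RT) = (158−95.8)×10³/(8.314×789) = 62200/6560 = 9.482.
k_B/k_C = (3.59×10^6/4.82×10^11)·exp(9.482) = 7.448×10^-6 × 13122 = 0.0977.
Since E_B < E_C, lowering the temperature improves selectivity toward B.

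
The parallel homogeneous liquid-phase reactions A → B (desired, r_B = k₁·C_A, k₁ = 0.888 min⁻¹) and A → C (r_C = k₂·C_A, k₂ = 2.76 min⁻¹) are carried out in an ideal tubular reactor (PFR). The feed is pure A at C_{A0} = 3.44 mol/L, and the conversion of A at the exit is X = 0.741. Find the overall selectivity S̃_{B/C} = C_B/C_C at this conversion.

0.322

C_A = C_{A0}(1−X) = 0.8910 mol/L.
Both paths are first order in A, so the instantaneous fraction to B is constant: dC_B/d(−C_A) = k₁/(k₁+k₂) = 0.2434.
C_B = 0.2434·(C_{A0}−C_A) = 0.2434×2.549 = 0.620 mol/L.
C_C = (C_{A0}−C_A)−C_B = 1.929 mol/L; S̃_{B/C} = 0.6205/1.929 = 0.322.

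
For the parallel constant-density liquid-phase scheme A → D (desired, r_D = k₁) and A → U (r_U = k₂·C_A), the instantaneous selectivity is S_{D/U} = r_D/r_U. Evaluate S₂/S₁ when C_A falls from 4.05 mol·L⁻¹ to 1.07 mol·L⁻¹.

3.79

S_{D/U} = (k₁/k₂)·C_A⁻¹, so S₂/S₁ = (C_{A,2}/C_{A,1})⁻¹.
= 4.05/1.07 = 3.79.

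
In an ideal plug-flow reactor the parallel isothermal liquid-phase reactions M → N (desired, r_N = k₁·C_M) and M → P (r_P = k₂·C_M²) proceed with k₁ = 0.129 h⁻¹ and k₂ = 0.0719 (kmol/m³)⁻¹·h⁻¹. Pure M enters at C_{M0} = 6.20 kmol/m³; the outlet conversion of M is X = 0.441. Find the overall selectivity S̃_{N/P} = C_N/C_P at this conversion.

C_M = C_{M0}(1−X) = 3.466 kmol/m³.
Along a PFR/batch, dC_N/dC_M = −r_N/(r_N+r_P) = −k₁/(k₁+k₂·C_M).
Integrating from C_{M0} to C_M: C_N = (0.129/0.0719)·ln[(0.129+0.0719·6.20)/(0.129+0.0719·3.47)] = 1.794·ln(0.5748/0.3782) = 0.7510 kmol/m³.
C_P = (C_{M0}−C_M)−C_N = 1.983 kmol/m³; S̃_{N/P} = 0.7510/1.983 = 0.379.

0.379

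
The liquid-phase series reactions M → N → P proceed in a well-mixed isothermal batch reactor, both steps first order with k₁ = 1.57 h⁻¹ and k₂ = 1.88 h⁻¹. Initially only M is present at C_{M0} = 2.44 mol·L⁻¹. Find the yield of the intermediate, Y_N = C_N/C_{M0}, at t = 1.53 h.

0.173

For first-order series with pure M initially, C_N(t) = k₁C_{M0}/(k₂−k₁)·(e^(−k₁t) − e^(−k₂t)).
e^(−k₁t) = e^(−1.57×1.53) = e^(−2.402) = 0.09053; e^(−k₂t) = e^(−2.876) = 0.05634.
C_N = 1.57×2.44/(1.88−1.57) × (0.09053−0.05634) = 12.36×0.03419 = 0.4225 mol·L⁻¹.
Y_N = C_N/C_{M0} = 0.4225/2.44 = 0.173.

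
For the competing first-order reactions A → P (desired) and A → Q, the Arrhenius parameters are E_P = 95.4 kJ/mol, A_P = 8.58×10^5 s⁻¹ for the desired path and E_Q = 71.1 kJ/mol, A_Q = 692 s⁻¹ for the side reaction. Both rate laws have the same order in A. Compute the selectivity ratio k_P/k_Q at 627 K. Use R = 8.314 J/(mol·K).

11.7

With equal orders, S_{P/Q} = k_P/k_Q = (A_P/A_Q)·exp[(E_Q−E_P)/(RT)].
(E_Q−E_P)/(RT) = (71.1−95.4)×10³/(8.314×627) = -24300/5213 = -4.662.
k_P/k_Q = (8.58×10^5/692)·exp(-4.662) = 1240 × 0.009452 = 11.7.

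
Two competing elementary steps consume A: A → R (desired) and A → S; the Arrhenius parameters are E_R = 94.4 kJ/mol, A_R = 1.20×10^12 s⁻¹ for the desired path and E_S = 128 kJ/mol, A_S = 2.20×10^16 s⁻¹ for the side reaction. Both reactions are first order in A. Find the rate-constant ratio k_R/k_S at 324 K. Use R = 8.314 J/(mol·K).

Since both paths have the same order in A, the concentration cancels and S_{R/S} = k_R/k_S = (A_R/A_S)·exp[(E_S−E_R)/(RT)].
(E_S−E_R)/(RT) = (128−94.4)×10³/(8.314×324) = 33600/2694 = 12.47.
k_R/k_S = (1.20×10^12/2.20×10^16)·exp(12.47) = 5.455×10^-5 × 2.613×10^5 = 14.3.
Since E_R < E_S, lowering the temperature improves selectivity toward R.

14.3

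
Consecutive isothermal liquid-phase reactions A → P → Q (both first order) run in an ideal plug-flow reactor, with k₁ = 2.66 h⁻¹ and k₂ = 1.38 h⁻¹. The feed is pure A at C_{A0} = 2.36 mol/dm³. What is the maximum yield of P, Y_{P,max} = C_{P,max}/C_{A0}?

Evaluating C_P at τ_opt = ln(k₂/k₁)/(k₂−k₁) gives C_{P,max}/C_{A0} = (k₁/k₂)^[k₂/(k₂−k₁)].
= (2.66/1.38)^(1.38/(1.38−2.66)) = (1.928)^(-1.078) = 0.4929.

0.493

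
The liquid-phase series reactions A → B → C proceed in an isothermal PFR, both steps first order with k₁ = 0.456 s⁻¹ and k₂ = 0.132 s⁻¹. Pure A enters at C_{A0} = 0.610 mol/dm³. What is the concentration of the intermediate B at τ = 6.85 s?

For first-order series with pure A initially, C_B(τ) = k₁C_{A0}/(k₂−k₁)·(e^(−k₁τ) − e^(−k₂τ)).
e^(−k₁τ) = e^(−0.456×6.85) = e^(−3.124) = 0.04400; e^(−k₂τ) = e^(−0.9042) = 0.4049.
C_B = 0.456×0.610/(0.132−0.456) × (0.04400−0.4049) = (-0.8585)×(-0.3609) = 0.3098 mol/dm³.

0.310 mol/dm³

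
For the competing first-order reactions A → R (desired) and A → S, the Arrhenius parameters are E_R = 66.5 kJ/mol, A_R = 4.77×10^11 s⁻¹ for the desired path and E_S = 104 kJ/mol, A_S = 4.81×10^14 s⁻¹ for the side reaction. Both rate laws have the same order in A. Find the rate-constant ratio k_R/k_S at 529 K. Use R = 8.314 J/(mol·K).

5.00

Since both paths have the same order in A, the concentration cancels and S_{R/S} = k_R/k_S = (A_R/A_S)·exp[(E_S−E_R)/(RT)].
(E_S−E_R)/(RT) = (104−66.5)×10³/(8.314×529) = 37500/4398 = 8.526.
k_R/k_S = (4.77×10^11/4.81×10^14)·exp(8.526) = 9.917×10^-4 × 5046 = 5.00.
Since E_R < E_S, lowering the temperature improves selectivity toward R.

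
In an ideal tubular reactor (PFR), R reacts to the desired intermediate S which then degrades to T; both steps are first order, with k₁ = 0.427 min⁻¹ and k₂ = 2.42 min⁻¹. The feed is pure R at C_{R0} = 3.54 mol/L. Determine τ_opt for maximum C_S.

Setting dC_S/dτ = 0 gives τ_opt = ln(k₂/k₁)/(k₂−k₁).
= ln(2.42/0.427)/(2.42−0.427) = ln(5.667)/1.993 = 1.735/1.993 = 0.870 min.

0.870 min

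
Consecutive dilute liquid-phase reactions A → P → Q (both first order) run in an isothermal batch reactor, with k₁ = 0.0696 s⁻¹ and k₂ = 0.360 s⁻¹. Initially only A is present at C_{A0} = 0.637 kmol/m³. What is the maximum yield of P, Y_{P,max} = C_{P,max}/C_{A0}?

At the optimum, C_{P,max}/C_{A0} = (k₁/k₂)^[k₂/(k₂−k₁)].
= (0.0696/0.360)^(0.360/(0.360−0.0696)) = (0.1933)^(1.240) = 0.1304.

0.130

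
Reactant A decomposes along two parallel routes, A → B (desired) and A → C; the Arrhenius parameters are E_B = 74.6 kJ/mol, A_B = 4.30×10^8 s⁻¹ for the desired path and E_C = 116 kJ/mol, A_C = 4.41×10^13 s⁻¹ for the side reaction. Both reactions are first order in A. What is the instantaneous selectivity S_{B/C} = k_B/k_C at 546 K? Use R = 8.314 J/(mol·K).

0.0891

With equal orders, S_{B/C} = k_B/k_C = (A_B/A_C)·exp[(E_C−E_B)/(RT)].
(E_C−E_B)/(RT) = (116−74.6)×10³/(8.314×546) = 41400/4539 = 9.120.
k_B/k_C = (4.30×10^8/4.41×10^13)·exp(9.120) = 9.751×10^-6 × 9137 = 0.0891.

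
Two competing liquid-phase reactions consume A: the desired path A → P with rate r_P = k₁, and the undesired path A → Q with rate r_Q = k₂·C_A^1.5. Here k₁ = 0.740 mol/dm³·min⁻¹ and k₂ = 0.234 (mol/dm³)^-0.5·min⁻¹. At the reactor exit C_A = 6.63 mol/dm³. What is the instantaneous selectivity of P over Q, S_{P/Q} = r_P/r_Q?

S_{P/Q} = r_P/r_Q = (k₁)/(k₂·C_A^1.5) = (k₁/k₂)·C_A^-1.5.
= (0.740) / (0.234×6.630^1.5) = 0.7400/3.995 = 0.185.
The undesired path is higher order in A, so low C_A (CSTR or dilute feed) favours P.

0.185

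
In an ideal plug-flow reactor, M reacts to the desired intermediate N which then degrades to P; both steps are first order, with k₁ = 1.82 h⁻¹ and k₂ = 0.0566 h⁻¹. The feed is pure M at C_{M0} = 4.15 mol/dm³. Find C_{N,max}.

Evaluating C_N at τ_opt = ln(k₂/k₁)/(k₂−k₁) gives C_{N,max}/C_{M0} = (k₁/k₂)^[k₂/(k₂−k₁)].
= (1.82/0.0566)^(0.0566/(0.0566−1.82)) = (32.16)^(-0.03210) = 0.8946.
C_{N,max} = 0.8946×4.15 = 3.71 mol/dm³.

3.71 mol/dm³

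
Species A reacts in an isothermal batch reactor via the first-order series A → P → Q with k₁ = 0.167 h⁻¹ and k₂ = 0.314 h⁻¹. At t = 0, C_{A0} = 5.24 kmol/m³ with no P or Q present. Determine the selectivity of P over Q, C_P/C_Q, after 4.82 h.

Solving the coupled first-order balances gives C_P(t) = [k₁/(k₂−k₁)]·C_{A0}·(e^(−k₁t) − e^(−k₂t)).
e^(−k₁t) = e^(−0.167×4.82) = e^(−0.8049) = 0.4471; e^(−k₂t) = e^(−1.513) = 0.2201.
C_P = 0.167×5.24/(0.314−0.167) × (0.4471−0.2201) = 5.953×0.2270 = 1.351 kmol/m³.
C_A = C_{A0}e^(−k₁t) = 2.343 kmol/m³, so C_Q = C_{A0}−C_A−C_P = 1.546 kmol/m³; C_P/C_Q = 0.874.

0.874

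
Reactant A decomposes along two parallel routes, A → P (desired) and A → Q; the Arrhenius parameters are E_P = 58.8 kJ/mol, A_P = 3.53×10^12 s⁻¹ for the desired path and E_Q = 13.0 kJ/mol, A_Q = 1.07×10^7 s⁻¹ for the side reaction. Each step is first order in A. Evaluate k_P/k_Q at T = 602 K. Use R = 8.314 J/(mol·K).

With equal orders, S_{P/Q} = k_P/k_Q = (A_P/A_Q)·exp[(E_Q−E_P)/(RT)].
(E_Q−E_P)/(RT) = (13.0−58.8)×10³/(8.314×602) = -45800/5005 = -9.151.
k_P/k_Q = (3.53×10^12/1.07×10^7)·exp(-9.151) = 3.299×10^5 × 1.061×10^-4 = 35.0.
Since E_P > E_Q, raising the temperature improves selectivity toward P.

35.0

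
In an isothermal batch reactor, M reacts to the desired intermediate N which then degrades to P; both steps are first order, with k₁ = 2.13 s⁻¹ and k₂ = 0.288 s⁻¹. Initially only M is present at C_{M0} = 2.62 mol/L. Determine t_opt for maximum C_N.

1.09 s

Setting dC_N/dt = 0 gives t_opt = ln(k₂/k₁)/(k₂−k₁).
= ln(0.288/2.13)/(0.288−2.13) = ln(0.1352)/-1.842 = -2.001/-1.842 = 1.09 s.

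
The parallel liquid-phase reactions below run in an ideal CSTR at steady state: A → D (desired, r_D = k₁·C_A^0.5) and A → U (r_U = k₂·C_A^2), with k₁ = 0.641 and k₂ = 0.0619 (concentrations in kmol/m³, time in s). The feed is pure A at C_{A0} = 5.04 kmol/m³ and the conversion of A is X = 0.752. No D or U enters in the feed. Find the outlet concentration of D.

Exit C_A = C_{A0}(1−X) = 5.04×0.248 = 1.250 kmol/m³.
Rates in a CSTR are evaluated at the outlet concentration: r_D = 0.641×1.250^0.5 = 0.7166, r_U = 0.0619×1.250^2 = 0.09671.
Fraction of consumed A going to D: r_D/(r_D+r_U) = 0.8811.
C_D = 0.8811·C_{A0}·X = 0.8811×5.04×0.752 = 3.34 kmol/m³.

3.34 kmol/m³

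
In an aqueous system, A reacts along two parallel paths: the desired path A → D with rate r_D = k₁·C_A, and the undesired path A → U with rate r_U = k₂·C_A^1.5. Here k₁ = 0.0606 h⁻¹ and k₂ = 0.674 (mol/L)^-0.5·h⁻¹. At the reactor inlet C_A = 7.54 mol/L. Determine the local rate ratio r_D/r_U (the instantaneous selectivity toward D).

S_{D/U} = r_D/r_U = (k₁·C_A)/(k₂·C_A^1.5) = (k₁/k₂)·C_A^-0.5.
= (0.0606×7.540) / (0.674×7.540^1.5) = 0.4569/13.95 = 0.0327.
The undesired path is higher order in A, so low C_A (CSTR or dilute feed) favours D.

0.0327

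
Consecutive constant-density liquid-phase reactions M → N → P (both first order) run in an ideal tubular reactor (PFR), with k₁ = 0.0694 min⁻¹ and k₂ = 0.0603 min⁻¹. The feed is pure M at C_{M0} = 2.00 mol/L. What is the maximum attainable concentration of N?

At the optimum, C_{N,max}/C_{M0} = (k₁/k₂)^[k₂/(k₂−k₁)].
= (0.0694/0.0603)^(0.0603/(0.0603−0.0694)) = (1.151)^(-6.626) = 0.3940.
C_{N,max} = 0.3940×2.00 = 0.788 mol/L.

0.788 mol/L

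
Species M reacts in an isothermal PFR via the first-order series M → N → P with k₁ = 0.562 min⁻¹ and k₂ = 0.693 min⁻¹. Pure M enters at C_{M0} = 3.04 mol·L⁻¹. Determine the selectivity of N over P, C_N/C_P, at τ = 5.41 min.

0.123

For first-order series with pure M initially, C_N(τ) = k₁C_{M0}/(k₂−k₁)·(e^(−k₁τ) − e^(−k₂τ)).
e^(−k₁τ) = e^(−0.562×5.41) = e^(−3.040) = 0.04781; e^(−k₂τ) = e^(−3.749) = 0.02354.
C_N = 0.562×3.04/(0.693−0.562) × (0.04781−0.02354) = 13.04×0.02428 = 0.3166 mol·L⁻¹.
C_M = C_{M0}e^(−k₁τ) = 0.1454 mol·L⁻¹, so C_P = C_{M0}−C_M−C_N = 2.578 mol·L⁻¹; C_N/C_P = 0.123.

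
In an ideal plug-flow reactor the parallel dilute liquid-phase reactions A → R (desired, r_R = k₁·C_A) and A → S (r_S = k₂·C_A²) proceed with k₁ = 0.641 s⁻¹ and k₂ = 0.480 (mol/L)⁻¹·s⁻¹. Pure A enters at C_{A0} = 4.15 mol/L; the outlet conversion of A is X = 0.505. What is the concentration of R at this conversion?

C_A = C_{A0}(1−X) = 2.054 mol/L.
Along a PFR/batch, dC_R/dC_A = −r_R/(r_R+r_S) = −k₁/(k₁+k₂·C_A).
Integrating from C_{A0} to C_A: C_R = (0.641/0.480)·ln[(0.641+0.480·4.15)/(0.641+0.480·2.05)] = 1.335·ln(2.633/1.627) = 0.6428 mol/L.

0.643 mol/L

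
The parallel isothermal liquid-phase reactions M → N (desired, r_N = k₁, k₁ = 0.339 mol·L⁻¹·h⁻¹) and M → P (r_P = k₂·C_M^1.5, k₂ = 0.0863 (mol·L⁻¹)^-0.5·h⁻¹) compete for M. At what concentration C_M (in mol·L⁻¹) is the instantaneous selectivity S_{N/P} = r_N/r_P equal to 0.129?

9.75 mol·L⁻¹

S_{N/P} = (k₁/k₂)·C_M^-1.5 ⇒ C_M = (S·k₂/k₁)^(1/(-1.5)).
= (0.129×0.0863/0.339)^(-0.6667) = (0.03284)^(-0.6667) = 9.75 mol·L⁻¹.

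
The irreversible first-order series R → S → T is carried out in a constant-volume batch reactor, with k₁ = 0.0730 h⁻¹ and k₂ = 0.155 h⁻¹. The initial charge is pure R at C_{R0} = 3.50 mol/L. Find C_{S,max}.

At the optimum, C_{S,max}/C_{R0} = (k₁/k₂)^[k₂/(k₂−k₁)].
= (0.0730/0.155)^(0.155/(0.155−0.0730)) = (0.4710)^(1.890) = 0.2409.
C_{S,max} = 0.2409×3.50 = 0.843 mol/L.

0.843 mol/L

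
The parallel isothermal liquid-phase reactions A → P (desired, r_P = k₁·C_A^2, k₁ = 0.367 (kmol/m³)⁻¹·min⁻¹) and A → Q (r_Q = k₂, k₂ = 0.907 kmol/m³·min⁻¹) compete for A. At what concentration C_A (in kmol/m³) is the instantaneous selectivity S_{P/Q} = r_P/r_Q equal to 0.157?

S_{P/Q} = (k₁/k₂)·C_A^2 ⇒ C_A = (S·k₂/k₁)^(0.5).
= (0.157×0.907/0.367)^(0.5) = (0.3880)^(0.5) = 0.623 kmol/m³.

0.623 kmol/m³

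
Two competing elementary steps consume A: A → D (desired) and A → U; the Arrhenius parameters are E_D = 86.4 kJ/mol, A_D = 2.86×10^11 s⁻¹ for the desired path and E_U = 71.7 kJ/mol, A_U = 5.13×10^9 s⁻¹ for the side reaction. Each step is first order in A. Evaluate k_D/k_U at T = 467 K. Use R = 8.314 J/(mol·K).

1.26

With equal orders, S_{D/U} = k_D/k_U = (A_D/A_U)·exp[(E_U−E_D)/(RT)].
(E_U−E_D)/(RT) = (71.7−86.4)×10³/(8.314×467) = -14700/3883 = -3.786.
k_D/k_U = (2.86×10^11/5.13×10^9)·exp(-3.786) = 55.75 × 0.02268 = 1.26.
Since E_D > E_U, raising the temperature improves selectivity toward D.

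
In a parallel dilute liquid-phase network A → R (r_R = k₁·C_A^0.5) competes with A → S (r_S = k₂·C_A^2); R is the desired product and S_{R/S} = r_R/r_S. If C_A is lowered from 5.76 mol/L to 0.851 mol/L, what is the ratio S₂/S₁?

S_{R/S} = (k₁/k₂)·C_A^-1.5, so S₂/S₁ = (C_{A,2}/C_{A,1})^-1.5.
= (0.851/5.76)^(-1.5) = (0.1477)^(-1.5) = 17.6.

17.6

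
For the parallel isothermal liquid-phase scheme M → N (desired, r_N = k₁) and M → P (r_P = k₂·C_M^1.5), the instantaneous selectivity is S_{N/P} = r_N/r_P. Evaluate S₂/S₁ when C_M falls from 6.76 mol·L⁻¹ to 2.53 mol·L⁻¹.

4.37

S_{N/P} = (k₁/k₂)·C_M^-1.5, so S₂/S₁ = (C_{M,2}/C_{M,1})^-1.5.
= (2.53/6.76)^(-1.5) = (0.3743)^(-1.5) = 4.37.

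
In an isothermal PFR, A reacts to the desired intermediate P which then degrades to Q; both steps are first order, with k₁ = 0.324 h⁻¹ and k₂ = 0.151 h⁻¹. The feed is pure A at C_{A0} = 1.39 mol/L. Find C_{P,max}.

0.714 mol/L

Evaluating C_P at τ_opt = ln(k₂/k₁)/(k₂−k₁) gives C_{P,max}/C_{A0} = (k₁/k₂)^[k₂/(k₂−k₁)].
= (0.324/0.151)^(0.151/(0.151−0.324)) = (2.146)^(-0.8728) = 0.5136.
C_{P,max} = 0.5136×1.39 = 0.714 mol/L.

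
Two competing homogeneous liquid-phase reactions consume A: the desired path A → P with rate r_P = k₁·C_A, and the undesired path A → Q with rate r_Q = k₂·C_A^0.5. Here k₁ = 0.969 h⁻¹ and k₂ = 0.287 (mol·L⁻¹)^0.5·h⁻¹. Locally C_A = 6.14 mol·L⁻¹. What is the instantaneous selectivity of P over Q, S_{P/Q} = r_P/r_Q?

S_{P/Q} = r_P/r_Q = (k₁·C_A)/(k₂·C_A^0.5) = (k₁/k₂)·C_A^0.5.
= (0.969×6.140) / (0.287×6.140^0.5) = 5.950/0.7112 = 8.37.

8.37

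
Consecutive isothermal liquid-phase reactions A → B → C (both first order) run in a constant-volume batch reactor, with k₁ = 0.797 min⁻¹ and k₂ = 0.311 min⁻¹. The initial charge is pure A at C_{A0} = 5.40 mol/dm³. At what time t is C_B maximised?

For first-order series the maximum of C_B occurs at t_opt = ln(k₂/k₁)/(k₂−k₁).
= ln(0.311/0.797)/(0.311−0.797) = ln(0.3902)/-0.4860 = -0.9411/-0.4860 = 1.94 min.

1.94 min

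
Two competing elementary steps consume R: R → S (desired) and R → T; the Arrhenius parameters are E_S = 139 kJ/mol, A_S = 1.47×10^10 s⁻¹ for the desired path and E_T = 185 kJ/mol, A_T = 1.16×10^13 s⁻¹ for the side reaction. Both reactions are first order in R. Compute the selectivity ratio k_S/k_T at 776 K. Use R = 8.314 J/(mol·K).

Since both paths have the same order in R, the concentration cancels and S_{S/T} = k_S/k_T = (A_S/A_T)·exp[(E_T−E_S)/(RT)].
(E_T−E_S)/(RT) = (185−139)×10³/(8.314×776) = 46000/6452 = 7.130.
k_S/k_T = (1.47×10^10/1.16×10^13)·exp(7.130) = 0.001267 × 1249 = 1.58.
Since E_S < E_T, lowering the temperature improves selectivity toward S.

1.58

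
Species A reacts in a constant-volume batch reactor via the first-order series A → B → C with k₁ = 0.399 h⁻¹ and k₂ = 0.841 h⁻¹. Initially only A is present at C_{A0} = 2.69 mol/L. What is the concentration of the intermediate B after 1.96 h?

0.644 mol/L

The intermediate concentration in a first-order A→B→C sequence is C_B = k₁C_{A0}(e^(−k₁t) − e^(−k₂t))/(k₂−k₁).
e^(−k₁t) = e^(−0.399×1.96) = e^(−0.7820) = 0.4575; e^(−k₂t) = e^(−1.648) = 0.1924.
C_B = 0.399×2.69/(0.841−0.399) × (0.4575−0.1924) = 2.428×0.2651 = 0.6438 mol/L.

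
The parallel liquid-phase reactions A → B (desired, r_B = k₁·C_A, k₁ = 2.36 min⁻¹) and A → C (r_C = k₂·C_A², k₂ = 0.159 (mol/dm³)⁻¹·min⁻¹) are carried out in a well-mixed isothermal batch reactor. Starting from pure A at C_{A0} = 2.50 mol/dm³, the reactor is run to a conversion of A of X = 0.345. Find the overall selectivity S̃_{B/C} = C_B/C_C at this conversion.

C_A = C_{A0}(1−X) = 1.638 mol/dm³.
Along a PFR/batch, dC_B/dC_A = −r_B/(r_B+r_C) = −k₁/(k₁+k₂·C_A).
Integrating from C_{A0} to C_A: C_B = (2.36/0.159)·ln[(2.36+0.159·2.50)/(2.36+0.159·1.64)] = 14.84·ln(2.757/2.620) = 0.7572 mol/dm³.
C_C = (C_{A0}−C_A)−C_B = 0.1053 mol/dm³; S̃_{B/C} = 0.7572/0.1053 = 7.19.

7.19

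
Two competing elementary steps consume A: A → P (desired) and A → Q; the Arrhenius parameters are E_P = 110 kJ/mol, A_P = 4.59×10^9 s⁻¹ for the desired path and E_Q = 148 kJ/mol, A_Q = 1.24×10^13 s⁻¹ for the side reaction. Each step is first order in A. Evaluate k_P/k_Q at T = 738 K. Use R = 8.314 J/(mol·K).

k_P/k_Q = (A_P/A_Q)·exp[−(E_P−E_Q)/(RT)] = (A_P/A_Q)·exp[(E_Q−E_P)/(RT)].
(E_Q−E_P)/(RT) = (148−110)×10³/(8.314×738) = 38000/6136 = 6.193.
k_P/k_Q = (4.59×10^9/1.24×10^13)·exp(6.193) = 3.702×10^-4 × 489.4 = 0.181.
Since E_P < E_Q, lowering the temperature improves selectivity toward P.

0.181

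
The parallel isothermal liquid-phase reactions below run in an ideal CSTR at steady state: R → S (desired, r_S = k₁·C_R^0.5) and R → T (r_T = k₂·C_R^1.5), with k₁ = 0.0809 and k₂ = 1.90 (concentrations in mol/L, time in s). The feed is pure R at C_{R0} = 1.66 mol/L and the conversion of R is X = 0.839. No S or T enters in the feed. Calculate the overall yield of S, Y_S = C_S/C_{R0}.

Exit C_R = C_{R0}(1−X) = 1.66×0.161 = 0.2673 mol/L.
A CSTR operates uniformly at the exit composition, giving r_S = 0.04182 and r_T = 0.2625 (each k·C_R^n at C_R = 0.2673).
Fraction of consumed R going to S: r_S/(r_S+r_T) = 0.1374.
C_S = 0.1374·C_{R0}·X = 0.1374×1.66×0.839 = 0.191 mol/L; Y_S = C_S/C_{R0} = 0.115.

0.115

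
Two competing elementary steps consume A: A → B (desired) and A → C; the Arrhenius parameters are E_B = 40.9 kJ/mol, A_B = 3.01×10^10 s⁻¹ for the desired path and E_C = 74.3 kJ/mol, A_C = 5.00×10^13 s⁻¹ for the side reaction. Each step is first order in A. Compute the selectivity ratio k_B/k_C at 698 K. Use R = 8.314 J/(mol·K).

k_B/k_C = (A_B/A_C)·exp[−(E_B−E_C)/(RT)] = (A_B/A_C)·exp[(E_C−E_B)/(RT)].
(E_C−E_B)/(RT) = (74.3−40.9)×10³/(8.314×698) = 33400/5803 = 5.755.
k_B/k_C = (3.01×10^10/5.00×10^13)·exp(5.755) = 6.020×10^-4 × 315.9 = 0.190.

0.190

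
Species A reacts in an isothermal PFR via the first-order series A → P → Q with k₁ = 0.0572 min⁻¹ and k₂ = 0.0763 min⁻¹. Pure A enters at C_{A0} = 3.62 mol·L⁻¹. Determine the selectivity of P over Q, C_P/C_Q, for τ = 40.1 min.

For first-order series with pure A initially, C_P(τ) = k₁C_{A0}/(k₂−k₁)·(e^(−k₁τ) − e^(−k₂τ)).
e^(−k₁τ) = e^(−0.0572×40.1) = e^(−2.294) = 0.1009; e^(−k₂τ) = e^(−3.060) = 0.04691.
C_P = 0.0572×3.62/(0.0763−0.0572) × (0.1009−0.04691) = 10.84×0.05399 = 0.5853 mol·L⁻¹.
C_A = C_{A0}e^(−k₁τ) = 0.3652 mol·L⁻¹, so C_Q = C_{A0}−C_A−C_P = 2.670 mol·L⁻¹; C_P/C_Q = 0.219.

0.219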